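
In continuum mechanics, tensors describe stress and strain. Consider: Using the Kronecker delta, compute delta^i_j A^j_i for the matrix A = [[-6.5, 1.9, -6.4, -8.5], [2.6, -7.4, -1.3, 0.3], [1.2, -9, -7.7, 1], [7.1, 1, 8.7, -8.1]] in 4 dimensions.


The contraction (trace) of a rank-2 tensor is the sum of its diagonal elements.
Diagonal entries: A[1,1] = -6.5, A[2,2] = -7.4, A[3,3] = -7.7, A[4,4] = -8.1
Tr(A) = -6.5 + -7.4 + -7.7 + -8.1 = -29.7

-29.7


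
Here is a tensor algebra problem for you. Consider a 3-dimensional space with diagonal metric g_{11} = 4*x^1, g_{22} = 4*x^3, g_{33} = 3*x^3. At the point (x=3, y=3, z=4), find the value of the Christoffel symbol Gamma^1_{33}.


For a diagonal metric, Gamma^k_{ij} = (1/2) g^{kk} (dg_{ik}/dx_j + dg_{jk}/dx_i - dg_{ij}/dx_k).
The metric is diagonal, so g_{ab} = 0 for a != b.
At the given point: g_{11} = 12, g_{22} = 108, g_{33} = 81
g^{11} = 1/12
dg_{31}/dx_3 = 0 (off-diagonal)
dg_{31}/dx_3 = 0 (off-diagonal)
dg_{33}/dx_1 = dg_{33}/dx_1 = 81
Numerator = 0 + 0 - 81 = -81
Gamma^1_{33} = -81 / (2 * 12) = -27/8

-27/8


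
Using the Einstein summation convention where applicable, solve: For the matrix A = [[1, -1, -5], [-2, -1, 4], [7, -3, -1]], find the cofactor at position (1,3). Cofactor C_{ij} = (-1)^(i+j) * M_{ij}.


To find cofactor C_{13}, delete row 1 and column 3.
The resulting 2x2 submatrix is: [[-2, -1], [7, -3]]
Minor M_{13} = -2*-3 - -1*7
  = 6 - -7 = 13
Sign = (-1)^(1+3) = (-1)^4 = 1
Cofactor C_{13} = 1 * 13 = 13

13


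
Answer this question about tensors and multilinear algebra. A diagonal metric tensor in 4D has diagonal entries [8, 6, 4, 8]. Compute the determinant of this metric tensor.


For a diagonal metric, the determinant is the product of diagonal entries.
Diagonal entries: 8, 6, 4, 8
det(g) = 8 * 6 * 4 * 8 = 1536

1536


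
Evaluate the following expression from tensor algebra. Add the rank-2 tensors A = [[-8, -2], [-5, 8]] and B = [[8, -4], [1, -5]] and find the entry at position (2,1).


Tensor addition is component-wise: (A + B)_{ij} = A_{ij} + B_{ij}.
A_{21} = -5
B_{21} = 1
(A + B)_{21} = -5 + 1 = -4

-4


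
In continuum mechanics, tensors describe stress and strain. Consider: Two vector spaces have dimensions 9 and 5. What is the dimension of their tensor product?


The dimension of a tensor product is the product of dimensions.
dim(V) = 9, dim(W) = 5
dim(V (x) W) = 9 * 5 = 45

45


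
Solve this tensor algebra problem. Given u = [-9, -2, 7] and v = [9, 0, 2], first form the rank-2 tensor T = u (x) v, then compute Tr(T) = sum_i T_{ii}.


The outer product gives T_{ij} = u_i v_j.
The trace (contraction) is Tr(T) = sum_i T_{ii} = sum_i u_i v_i.
Diagonal entries:
T_{11} = u_1 * v_1 = -9 * 9 = -81
T_{22} = u_2 * v_2 = -2 * 0 = 0
T_{33} = u_3 * v_3 = 7 * 2 = 14
Tr(T) = -81 + 0 + 14 = -67

-67


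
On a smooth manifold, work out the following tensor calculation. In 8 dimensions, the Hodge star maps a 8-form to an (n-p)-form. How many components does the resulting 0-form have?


The Hodge dual of a p-form on an n-dimensional manifold is an (n-p)-form.
n = 8, p = 8, so dual degree = 8 - 8 = 0
The number of components is C(n, n-p) = C(8, 0) = 1

1


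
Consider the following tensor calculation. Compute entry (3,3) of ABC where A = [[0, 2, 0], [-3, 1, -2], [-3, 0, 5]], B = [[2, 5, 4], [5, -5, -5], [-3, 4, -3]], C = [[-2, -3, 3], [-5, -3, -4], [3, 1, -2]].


(ABC)_{33} = sum_m (AB)_{3m} C_{m3}. First compute row 3 of AB.
(AB)_{31} = -3*2 + 0*5 + 5*-3 = -21
(AB)_{32} = -3*5 + 0*-5 + 5*4 = 5
(AB)_{33} = -3*4 + 0*-5 + 5*-3 = -27
Now contract with column 3 of C:
(AB)_{31} * C_{13} = -21 * 3 = -63
(AB)_{32} * C_{23} = 5 * -4 = -20
(AB)_{33} * C_{33} = -27 * -2 = 54
(ABC)_{33} = -63 + -20 + 54 = -29

-29


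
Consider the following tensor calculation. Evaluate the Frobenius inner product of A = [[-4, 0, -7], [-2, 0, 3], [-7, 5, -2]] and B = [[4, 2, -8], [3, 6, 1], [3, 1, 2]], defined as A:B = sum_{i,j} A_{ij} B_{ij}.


A:B = sum over all i,j of A_{ij} * B_{ij}.
Row 1: -4*4=-16, 0*2=0, -7*-8=56 => row sum = 40
Row 2: -2*3=-6, 0*6=0, 3*1=3 => row sum = -3
Row 3: -7*3=-21, 5*1=5, -2*2=-4 => row sum = -20
Total = 40 + -3 + -20 = 17

17


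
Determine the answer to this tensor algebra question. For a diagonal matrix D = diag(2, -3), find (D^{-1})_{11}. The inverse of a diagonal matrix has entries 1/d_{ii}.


For a diagonal matrix, the inverse has entries (D^{-1})_{ii} = 1/d_{ii}.
The diagonal entries are: d_{11} = 2, d_{22} = -3
We need (D^{-1})_{11} = 1/d_{11} = 1/2 = 1/2

1/2


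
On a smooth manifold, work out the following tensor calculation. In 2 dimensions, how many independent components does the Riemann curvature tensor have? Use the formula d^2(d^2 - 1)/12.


The Riemann tensor in d dimensions has d^2(d^2 - 1)/12 independent components.
d = 2, so d^2 = 4
d^2 - 1 = 3
d^2(d^2 - 1) = 4 * 3 = 12
Divide by 12: 12 / 12 = 1

1


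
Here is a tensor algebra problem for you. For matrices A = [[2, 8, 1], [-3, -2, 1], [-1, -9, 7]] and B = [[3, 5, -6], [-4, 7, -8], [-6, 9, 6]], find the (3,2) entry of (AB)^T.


(AB)^T_{ij} = (AB)_{ji} = sum_k A_{jk} B_{ki}.
For i=3, j=2 we need (AB)_{23}:
A_{21} * B_{13} = -3 * -6 = 18
A_{22} * B_{23} = -2 * -8 = 16
A_{23} * B_{33} = 1 * 6 = 6
Sum = 18 + 16 + 6 = 40

40


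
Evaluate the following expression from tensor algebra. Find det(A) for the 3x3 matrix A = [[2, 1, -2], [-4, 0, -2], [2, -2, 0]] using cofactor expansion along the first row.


Expanding along the first row, det(A) = a11*M_11 - a12*M_12 + a13*M_13, where M_1j is the (1,j) minor.
Minor M_11 = 0*0 - -2*-2 = -4
Minor M_12 = -4*0 - -2*2 = 4
Minor M_13 = -4*-2 - 0*2 = 8
det = 2*(-4) - 1*(4) + -2*(8)
    = -8 - 4 + -16
    = -28

-28


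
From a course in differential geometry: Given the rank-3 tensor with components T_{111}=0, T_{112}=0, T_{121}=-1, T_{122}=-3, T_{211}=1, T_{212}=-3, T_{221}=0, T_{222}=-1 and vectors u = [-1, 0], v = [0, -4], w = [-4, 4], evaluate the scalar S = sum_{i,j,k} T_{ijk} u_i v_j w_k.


S = sum over i,j,k of T_{ijk} u_i v_j w_k. Expanding all 8 terms:
T_{111}*u_1*v_1*w_1 = 0*-1*0*-4 = 0  (running total: 0)
T_{112}*u_1*v_1*w_2 = 0*-1*0*4 = 0  (running total: 0)
T_{121}*u_1*v_2*w_1 = -1*-1*-4*-4 = 16  (running total: 16)
T_{122}*u_1*v_2*w_2 = -3*-1*-4*4 = -48  (running total: -32)
T_{211}*u_2*v_1*w_1 = 1*0*0*-4 = 0  (running total: -32)
T_{212}*u_2*v_1*w_2 = -3*0*0*4 = 0  (running total: -32)
T_{221}*u_2*v_2*w_1 = 0*0*-4*-4 = 0  (running total: -32)
T_{222}*u_2*v_2*w_2 = -1*0*-4*4 = 0  (running total: -32)
S = -32

-32


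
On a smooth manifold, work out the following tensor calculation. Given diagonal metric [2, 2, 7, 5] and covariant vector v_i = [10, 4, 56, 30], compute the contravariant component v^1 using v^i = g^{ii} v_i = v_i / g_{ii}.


To raise an index with a diagonal metric: v^i = v_i / g_{ii}.
For index 1: v_1 = 10, g_{11} = 2
v^1 = 10 / 2 = 5

5


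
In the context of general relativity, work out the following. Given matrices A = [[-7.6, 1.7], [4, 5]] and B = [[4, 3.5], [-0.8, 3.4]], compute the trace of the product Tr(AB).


Tr(AB) = sum_i (AB)_{ii} where (AB)_{ii} = sum_k A_{ik} B_{ki}.
(AB)_{11} = -7.6*4 + 1.7*-0.8 = -31.76
(AB)_{22} = 4*3.5 + 5*3.4 = 31
Tr(AB) = -31.76 + 31 = -0.76

-0.76


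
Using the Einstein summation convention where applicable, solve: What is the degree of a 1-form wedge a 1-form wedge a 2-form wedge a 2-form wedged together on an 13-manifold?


The degree of a wedge product is the sum of the degrees of the individual forms.
Degrees: 1, 1, 2, 2
Total degree = 1 + 1 + 2 + 2 = 6

6


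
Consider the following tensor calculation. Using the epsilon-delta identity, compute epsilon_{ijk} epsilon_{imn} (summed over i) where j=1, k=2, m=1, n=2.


Using the identity: epsilon_{ijk} epsilon_{imn} = delta_{jm} delta_{kn} - delta_{jn} delta_{km}.
delta_{11} = 1
delta_{22} = 1
delta_{12} = 0
delta_{21} = 0
Result = 1 * 1 - 0 * 0 = 1 - 0 = 1

1


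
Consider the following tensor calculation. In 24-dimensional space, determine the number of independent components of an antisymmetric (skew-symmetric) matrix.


An antisymmetric rank-2 tensor satisfies A_{ij} = -A_{ji}, so diagonal entries are zero.
The independent components are the upper-triangular entries: C(n, 2) = n(n-1)/2.
n = 24
C(24, 2) = 24 * 23 / 2 = 552 / 2 = 276

276


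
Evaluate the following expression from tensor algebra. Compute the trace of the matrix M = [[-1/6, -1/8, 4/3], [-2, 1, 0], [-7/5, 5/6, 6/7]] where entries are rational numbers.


The trace is the sum of diagonal entries.
Diagonal: M[1,1] = -1/6, M[2,2] = 1, M[3,3] = 6/7
Tr(M) = -1/6 + 1 + 6/7
Computing step by step:
After adding M[1,1]: -1/6
After adding M[2,2]: 5/6
After adding M[3,3]: 71/42
Tr(M) = 71/42

71/42


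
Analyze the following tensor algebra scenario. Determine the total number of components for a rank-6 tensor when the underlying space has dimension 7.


The number of components of a rank-r tensor in d dimensions is d^r.
Here d = 7 and r = 6.
7^6 = 117649

117649


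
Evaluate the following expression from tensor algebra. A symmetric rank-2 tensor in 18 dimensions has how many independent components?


A symmetric rank-2 tensor in d dimensions has d(d+1)/2 independent components.
d = 18
d(d+1)/2 = 18 * 19 / 2 = 342 / 2 = 171

171


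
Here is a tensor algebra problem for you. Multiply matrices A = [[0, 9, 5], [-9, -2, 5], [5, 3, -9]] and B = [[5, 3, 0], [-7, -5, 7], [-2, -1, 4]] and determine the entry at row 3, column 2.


(AB)_{ij} = sum_k A_{ik} B_{kj}.
For i=3, j=2:
A_{31} * B_{12} = 5 * 3 = 15
A_{32} * B_{22} = 3 * -5 = -15
A_{33} * B_{32} = -9 * -1 = 9
Sum = 15 + -15 + 9 = 9

9


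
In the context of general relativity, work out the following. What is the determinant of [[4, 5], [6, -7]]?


For a 2x2 matrix [[a, b], [c, d]], det = a*d - b*c.
a = 4, b = 5, c = 6, d = -7
a*d = 4 * -7 = -28
b*c = 5 * 6 = 30
det = -28 - 30 = -58

-58


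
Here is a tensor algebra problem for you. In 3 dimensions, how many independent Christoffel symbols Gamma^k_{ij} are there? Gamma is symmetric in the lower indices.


Christoffel symbols Gamma^k_{ij} are symmetric in i,j, so there are d * d(d+1)/2 independent symbols.
d = 3
d(d+1)/2 = 3 * 4 / 2 = 6
Total = 3 * 6 = 18

18


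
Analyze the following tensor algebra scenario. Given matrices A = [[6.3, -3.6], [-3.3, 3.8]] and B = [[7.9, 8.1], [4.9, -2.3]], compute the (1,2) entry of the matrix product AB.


(AB)_{ij} = sum_k A_{ik} B_{kj}.
For i=1, j=2:
A_{11} * B_{12} = 6.3 * 8.1 = 51.03
A_{12} * B_{22} = -3.6 * -2.3 = 8.28
Sum = 51.03 + 8.28 = 59.31

59.31


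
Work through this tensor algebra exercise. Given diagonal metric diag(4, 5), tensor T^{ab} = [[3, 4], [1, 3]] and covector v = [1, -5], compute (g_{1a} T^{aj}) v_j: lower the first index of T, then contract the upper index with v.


Step 1: lower the first index. For a diagonal metric, g_{ia} T^{aj} = g_{ii} T^{ij} (no sum on i).
g_{11} = 4
S_1{}^1 = 4 * T^{11} = 4 * 3 = 12
S_1{}^2 = 4 * T^{12} = 4 * 4 = 16
Step 2: contract S_1{}^j with v_j.
S_1{}^1 * v_1 = 12 * 1 = 12
S_1{}^2 * v_2 = 16 * -5 = -80
Result = 12 + -80 = -68

-68


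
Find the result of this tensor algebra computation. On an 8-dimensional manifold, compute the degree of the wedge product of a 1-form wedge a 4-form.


The degree of a wedge product is the sum of the degrees of the individual forms.
Degrees: 1, 4
Total degree = 1 + 4 = 5

5


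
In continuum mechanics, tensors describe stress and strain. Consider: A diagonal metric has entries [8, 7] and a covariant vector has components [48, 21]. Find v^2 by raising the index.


To raise an index with a diagonal metric: v^i = v_i / g_{ii}.
For index 2: v_2 = 21, g_{22} = 7
v^2 = 21 / 7 = 3

3


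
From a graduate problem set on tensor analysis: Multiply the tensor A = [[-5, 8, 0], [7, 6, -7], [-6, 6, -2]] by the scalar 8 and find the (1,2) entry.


Scalar multiplication: (cA)_{ij} = c * A_{ij}.
c = 8
A_{12} = 8
(cA)_{12} = 8 * 8 = 64

64


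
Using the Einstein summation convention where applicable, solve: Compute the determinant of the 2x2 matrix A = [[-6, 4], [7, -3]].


For a 2x2 matrix [[a, b], [c, d]], det = a*d - b*c.
a = -6, b = 4, c = 7, d = -3
a*d = -6 * -3 = 18
b*c = 4 * 7 = 28
det = 18 - 28 = -10

-10


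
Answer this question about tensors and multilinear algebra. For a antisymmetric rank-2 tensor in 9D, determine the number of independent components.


A antisymmetric rank-2 tensor in d dimensions has d(d-1)/2 independent components.
d = 9
d(d-1)/2 = 9 * 8 / 2 = 72 / 2 = 36

36


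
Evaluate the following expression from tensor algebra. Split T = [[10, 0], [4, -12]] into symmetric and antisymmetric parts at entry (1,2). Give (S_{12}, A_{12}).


T_{12} = 0
T_{21} = 4
S_{12} = (0 + 4)/2 = 4/2 = 2
A_{12} = (0 - 4)/2 = -4/2 = -2
Check: S + A = 2 + -2 = 0 = T_{12}.

(2, -2)


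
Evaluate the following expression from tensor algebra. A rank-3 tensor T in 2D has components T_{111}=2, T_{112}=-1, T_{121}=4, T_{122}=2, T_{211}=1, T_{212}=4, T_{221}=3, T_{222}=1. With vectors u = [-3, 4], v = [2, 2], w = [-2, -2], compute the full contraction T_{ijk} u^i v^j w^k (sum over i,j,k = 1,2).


S = sum over i,j,k of T_{ijk} u_i v_j w_k. Expanding all 8 terms:
T_{111}*u_1*v_1*w_1 = 2*-3*2*-2 = 24  (running total: 24)
T_{112}*u_1*v_1*w_2 = -1*-3*2*-2 = -12  (running total: 12)
T_{121}*u_1*v_2*w_1 = 4*-3*2*-2 = 48  (running total: 60)
T_{122}*u_1*v_2*w_2 = 2*-3*2*-2 = 24  (running total: 84)
T_{211}*u_2*v_1*w_1 = 1*4*2*-2 = -16  (running total: 68)
T_{212}*u_2*v_1*w_2 = 4*4*2*-2 = -64  (running total: 4)
T_{221}*u_2*v_2*w_1 = 3*4*2*-2 = -48  (running total: -44)
T_{222}*u_2*v_2*w_2 = 1*4*2*-2 = -16  (running total: -60)
S = -60

-60


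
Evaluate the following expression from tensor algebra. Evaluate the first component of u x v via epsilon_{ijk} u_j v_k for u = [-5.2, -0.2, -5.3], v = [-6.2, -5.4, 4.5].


(u x v)_1 = sum_{j,k} epsilon_{1jk} u_j v_k. Only permutations of (1,2,3) contribute; the two non-zero terms are:
eps_{123} u_2 v_3 = 1 * -0.2 * 4.5 = -0.9
eps_{132} u_3 v_2 = -1 * -5.3 * -5.4 = -28.62
(u x v)_1 = -29.52

-29.52


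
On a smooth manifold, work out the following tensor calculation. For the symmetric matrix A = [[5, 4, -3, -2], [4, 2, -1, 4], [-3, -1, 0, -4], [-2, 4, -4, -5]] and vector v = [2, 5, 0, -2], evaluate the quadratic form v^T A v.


First compute Av:
(Av)_1 = 5*2 + 4*5 + -3*0 + -2*-2 = 34
(Av)_2 = 4*2 + 2*5 + -1*0 + 4*-2 = 10
(Av)_3 = -3*2 + -1*5 + 0*0 + -4*-2 = -3
(Av)_4 = -2*2 + 4*5 + -4*0 + -5*-2 = 26
Av = [34, 10, -3, 26]
Then v^T (Av) = 2*34 + 5*10 + 0*-3 + -2*26
= 68 + 50 + 0 + -52 = 66

66


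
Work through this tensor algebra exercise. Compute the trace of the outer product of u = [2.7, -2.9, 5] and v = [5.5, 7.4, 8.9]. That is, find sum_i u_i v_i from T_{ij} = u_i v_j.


The outer product gives T_{ij} = u_i v_j.
The trace (contraction) is Tr(T) = sum_i T_{ii} = sum_i u_i v_i.
Diagonal entries:
T_{11} = u_1 * v_1 = 2.7 * 5.5 = 14.85
T_{22} = u_2 * v_2 = -2.9 * 7.4 = -21.46
T_{33} = u_3 * v_3 = 5 * 8.9 = 44.5
Tr(T) = 14.85 + -21.46 + 44.5 = 37.89

37.89


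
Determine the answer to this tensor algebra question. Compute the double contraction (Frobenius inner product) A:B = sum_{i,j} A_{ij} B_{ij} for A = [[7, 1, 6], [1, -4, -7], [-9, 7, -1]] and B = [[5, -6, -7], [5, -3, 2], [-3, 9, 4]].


A:B = sum over all i,j of A_{ij} * B_{ij}.
Row 1: 7*5=35, 1*-6=-6, 6*-7=-42 => row sum = -13
Row 2: 1*5=5, -4*-3=12, -7*2=-14 => row sum = 3
Row 3: -9*-3=27, 7*9=63, -1*4=-4 => row sum = 86
Total = -13 + 3 + 86 = 76

76


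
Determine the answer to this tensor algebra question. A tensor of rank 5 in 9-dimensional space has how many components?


The number of components of a rank-r tensor in d dimensions is d^r.
Here d = 9 and r = 5.
9^5 = 59049

59049


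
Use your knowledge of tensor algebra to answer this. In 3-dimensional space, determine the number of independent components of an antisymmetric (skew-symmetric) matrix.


An antisymmetric rank-2 tensor satisfies A_{ij} = -A_{ji}, so diagonal entries are zero.
The independent components are the upper-triangular entries: C(n, 2) = n(n-1)/2.
n = 3
C(3, 2) = 3 * 2 / 2 = 6 / 2 = 3

3


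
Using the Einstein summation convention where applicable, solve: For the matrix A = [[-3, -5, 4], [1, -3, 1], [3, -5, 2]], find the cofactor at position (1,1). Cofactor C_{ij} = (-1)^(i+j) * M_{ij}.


To find cofactor C_{11}, delete row 1 and column 1.
The resulting 2x2 submatrix is: [[-3, 1], [-5, 2]]
Minor M_{11} = -3*2 - 1*-5
  = -6 - -5 = -1
Sign = (-1)^(1+1) = (-1)^2 = 1
Cofactor C_{11} = 1 * -1 = -1

-1


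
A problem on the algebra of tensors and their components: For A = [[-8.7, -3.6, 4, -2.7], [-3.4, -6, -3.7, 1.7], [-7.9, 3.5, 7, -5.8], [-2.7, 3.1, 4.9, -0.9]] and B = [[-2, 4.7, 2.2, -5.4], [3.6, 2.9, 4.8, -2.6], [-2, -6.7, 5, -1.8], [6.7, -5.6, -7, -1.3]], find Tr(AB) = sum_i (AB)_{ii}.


Tr(AB) = sum_i (AB)_{ii} where (AB)_{ii} = sum_k A_{ik} B_{ki}.
(AB)_{11} = -8.7*-2 + -3.6*3.6 + 4*-2 + -2.7*6.7 = -21.65
(AB)_{22} = -3.4*4.7 + -6*2.9 + -3.7*-6.7 + 1.7*-5.6 = -18.11
(AB)_{33} = -7.9*2.2 + 3.5*4.8 + 7*5 + -5.8*-7 = 75.02
(AB)_{44} = -2.7*-5.4 + 3.1*-2.6 + 4.9*-1.8 + -0.9*-1.3 = -1.13
Tr(AB) = -21.65 + -18.11 + 75.02 + -1.13 = 34.13

34.13


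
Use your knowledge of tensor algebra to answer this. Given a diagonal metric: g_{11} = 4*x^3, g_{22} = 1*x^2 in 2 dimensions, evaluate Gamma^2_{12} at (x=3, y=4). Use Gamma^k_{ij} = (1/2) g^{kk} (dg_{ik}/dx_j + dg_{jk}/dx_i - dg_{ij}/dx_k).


For a diagonal metric, Gamma^k_{ij} = (1/2) g^{kk} (dg_{ik}/dx_j + dg_{jk}/dx_i - dg_{ij}/dx_k).
The metric is diagonal, so g_{ab} = 0 for a != b.
At the given point: g_{11} = 108, g_{22} = 9
g^{22} = 1/9
dg_{12}/dx_2 = 0 (off-diagonal)
dg_{22}/dx_1 = dg_{22}/dx_1 = 6
dg_{12}/dx_2 = 0 (off-diagonal)
Numerator = 0 + 6 - 0 = 6
Gamma^2_{12} = 6 / (2 * 9) = 1/3

1/3


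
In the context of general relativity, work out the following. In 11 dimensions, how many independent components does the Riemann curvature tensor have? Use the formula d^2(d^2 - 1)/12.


The Riemann tensor in d dimensions has d^2(d^2 - 1)/12 independent components.
d = 11, so d^2 = 121
d^2 - 1 = 120
d^2(d^2 - 1) = 121 * 120 = 14520
Divide by 12: 14520 / 12 = 1210

1210


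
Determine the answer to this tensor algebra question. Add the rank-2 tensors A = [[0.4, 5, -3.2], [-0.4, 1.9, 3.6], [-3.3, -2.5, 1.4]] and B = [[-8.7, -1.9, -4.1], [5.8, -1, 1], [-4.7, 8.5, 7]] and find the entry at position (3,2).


Tensor addition is component-wise: (A + B)_{ij} = A_{ij} + B_{ij}.
A_{32} = -2.5
B_{32} = 8.5
(A + B)_{32} = -2.5 + 8.5 = 6

6


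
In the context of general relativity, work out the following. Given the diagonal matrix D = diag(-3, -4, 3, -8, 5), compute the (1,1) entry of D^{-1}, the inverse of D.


For a diagonal matrix, the inverse has entries (D^{-1})_{ii} = 1/d_{ii}.
The diagonal entries are: d_{11} = -3, d_{22} = -4, d_{33} = 3, d_{44} = -8, d_{55} = 5
We need (D^{-1})_{11} = 1/d_{11} = 1/-3 = -1/3

-1/3


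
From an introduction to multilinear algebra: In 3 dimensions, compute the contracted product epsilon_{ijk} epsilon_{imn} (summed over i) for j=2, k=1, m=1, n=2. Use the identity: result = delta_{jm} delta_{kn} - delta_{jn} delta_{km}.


Using the identity: epsilon_{ijk} epsilon_{imn} = delta_{jm} delta_{kn} - delta_{jn} delta_{km}.
delta_{21} = 0
delta_{12} = 0
delta_{22} = 1
delta_{11} = 1
Result = 0 * 0 - 1 * 1 = 0 - 1 = -1

-1


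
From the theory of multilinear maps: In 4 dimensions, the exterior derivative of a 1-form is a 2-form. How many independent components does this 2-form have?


The exterior derivative of a p-form is a (p+1)-form.
Its number of independent components is C(n, p+1).
n = 4, p+1 = 2
C(4, 2) = 6

6


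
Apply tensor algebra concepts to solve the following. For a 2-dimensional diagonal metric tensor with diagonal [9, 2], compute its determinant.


For a diagonal metric, the determinant is the product of diagonal entries.
Diagonal entries: 9, 2
det(g) = 9 * 2 = 18

18


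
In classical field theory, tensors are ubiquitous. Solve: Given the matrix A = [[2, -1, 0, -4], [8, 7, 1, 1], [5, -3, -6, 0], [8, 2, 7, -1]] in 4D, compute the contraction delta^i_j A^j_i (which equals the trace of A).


The contraction (trace) of a rank-2 tensor is the sum of its diagonal elements.
Diagonal entries: A[1,1] = 2, A[2,2] = 7, A[3,3] = -6, A[4,4] = -1
Tr(A) = 2 + 7 + -6 + -1 = 2

2


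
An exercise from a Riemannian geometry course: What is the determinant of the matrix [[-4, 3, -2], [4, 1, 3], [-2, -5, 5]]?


Expanding along the first row, det(A) = a11*M_11 - a12*M_12 + a13*M_13, where M_1j is the (1,j) minor.
Minor M_11 = 1*5 - 3*-5 = 20
Minor M_12 = 4*5 - 3*-2 = 26
Minor M_13 = 4*-5 - 1*-2 = -18
det = -4*(20) - 3*(26) + -2*(-18)
    = -80 - 78 + 36
    = -122

-122


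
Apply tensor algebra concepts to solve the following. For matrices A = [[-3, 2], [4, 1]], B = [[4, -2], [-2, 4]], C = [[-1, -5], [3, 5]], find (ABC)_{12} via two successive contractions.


(ABC)_{12} = sum_m (AB)_{1m} C_{m2}. First compute row 1 of AB.
(AB)_{11} = -3*4 + 2*-2 = -16
(AB)_{12} = -3*-2 + 2*4 = 14
Now contract with column 2 of C:
(AB)_{11} * C_{12} = -16 * -5 = 80
(AB)_{12} * C_{22} = 14 * 5 = 70
(ABC)_{12} = 80 + 70 = 150

150


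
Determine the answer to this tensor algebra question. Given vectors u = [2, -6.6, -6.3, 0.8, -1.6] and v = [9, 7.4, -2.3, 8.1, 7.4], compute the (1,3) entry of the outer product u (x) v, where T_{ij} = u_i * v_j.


The outer product entry T_{ij} = u_i * v_j.
We need i=1, j=3.
u_1 = 2, v_3 = -2.3
T_{1,3} = 2 * -2.3 = -4.6

-4.6


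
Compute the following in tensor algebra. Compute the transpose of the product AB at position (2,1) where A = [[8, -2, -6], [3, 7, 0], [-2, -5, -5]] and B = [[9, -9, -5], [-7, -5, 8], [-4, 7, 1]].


(AB)^T_{ij} = (AB)_{ji} = sum_k A_{jk} B_{ki}.
For i=2, j=1 we need (AB)_{12}:
A_{11} * B_{12} = 8 * -9 = -72
A_{12} * B_{22} = -2 * -5 = 10
A_{13} * B_{32} = -6 * 7 = -42
Sum = -72 + 10 + -42 = -104

-104


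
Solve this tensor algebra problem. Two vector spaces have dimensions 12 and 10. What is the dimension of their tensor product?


The dimension of a tensor product is the product of dimensions.
dim(V) = 12, dim(W) = 10
dim(V (x) W) = 12 * 10 = 120

120


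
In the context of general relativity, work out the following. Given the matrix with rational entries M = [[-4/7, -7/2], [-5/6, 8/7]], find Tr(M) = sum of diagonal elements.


The trace is the sum of diagonal entries.
Diagonal: M[1,1] = -4/7, M[2,2] = 8/7
Tr(M) = -4/7 + 8/7
Computing step by step:
After adding M[1,1]: -4/7
After adding M[2,2]: 4/7
Tr(M) = 4/7

4/7


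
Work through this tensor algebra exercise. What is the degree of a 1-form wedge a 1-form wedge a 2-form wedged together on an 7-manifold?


The degree of a wedge product is the sum of the degrees of the individual forms.
Degrees: 1, 1, 2
Total degree = 1 + 1 + 2 = 4

4


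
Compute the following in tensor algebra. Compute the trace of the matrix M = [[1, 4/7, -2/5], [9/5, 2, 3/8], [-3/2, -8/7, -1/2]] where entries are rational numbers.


The trace is the sum of diagonal entries.
Diagonal: M[1,1] = 1, M[2,2] = 2, M[3,3] = -1/2
Tr(M) = 1 + 2 + -1/2
Computing step by step:
After adding M[1,1]: 1
After adding M[2,2]: 3
After adding M[3,3]: 5/2
Tr(M) = 5/2

5/2


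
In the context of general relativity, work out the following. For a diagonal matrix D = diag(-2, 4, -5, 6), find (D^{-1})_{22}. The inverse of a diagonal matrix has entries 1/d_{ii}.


For a diagonal matrix, the inverse has entries (D^{-1})_{ii} = 1/d_{ii}.
The diagonal entries are: d_{11} = -2, d_{22} = 4, d_{33} = -5, d_{44} = 6
We need (D^{-1})_{22} = 1/d_{22} = 1/4 = 1/4

1/4


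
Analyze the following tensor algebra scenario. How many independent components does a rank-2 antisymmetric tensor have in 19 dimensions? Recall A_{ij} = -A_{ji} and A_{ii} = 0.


An antisymmetric rank-2 tensor satisfies A_{ij} = -A_{ji}, so diagonal entries are zero.
The independent components are the upper-triangular entries: C(n, 2) = n(n-1)/2.
n = 19
C(19, 2) = 19 * 18 / 2 = 342 / 2 = 171

171


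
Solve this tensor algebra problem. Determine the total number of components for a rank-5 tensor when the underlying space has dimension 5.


The number of components of a rank-r tensor in d dimensions is d^r.
Here d = 5 and r = 5.
5^5 = 3125

3125


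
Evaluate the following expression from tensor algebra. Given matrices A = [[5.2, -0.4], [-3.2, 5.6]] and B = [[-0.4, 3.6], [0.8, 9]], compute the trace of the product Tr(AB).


Tr(AB) = sum_i (AB)_{ii} where (AB)_{ii} = sum_k A_{ik} B_{ki}.
(AB)_{11} = 5.2*-0.4 + -0.4*0.8 = -2.4
(AB)_{22} = -3.2*3.6 + 5.6*9 = 38.88
Tr(AB) = -2.4 + 38.88 = 36.48

36.48


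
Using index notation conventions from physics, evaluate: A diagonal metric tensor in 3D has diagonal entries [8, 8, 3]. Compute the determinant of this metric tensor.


For a diagonal metric, the determinant is the product of diagonal entries.
Diagonal entries: 8, 8, 3
det(g) = 8 * 8 * 3 = 192

192


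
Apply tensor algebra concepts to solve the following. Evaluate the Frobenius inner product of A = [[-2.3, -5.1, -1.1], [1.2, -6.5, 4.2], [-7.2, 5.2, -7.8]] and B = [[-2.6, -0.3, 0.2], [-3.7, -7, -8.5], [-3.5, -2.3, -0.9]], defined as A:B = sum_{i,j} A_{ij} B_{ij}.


A:B = sum over all i,j of A_{ij} * B_{ij}.
Row 1: -2.3*-2.6=5.98, -5.1*-0.3=1.53, -1.1*0.2=-0.22 => row sum = 7.29
Row 2: 1.2*-3.7=-4.44, -6.5*-7=45.5, 4.2*-8.5=-35.7 => row sum = 5.36
Row 3: -7.2*-3.5=25.2, 5.2*-2.3=-11.96, -7.8*-0.9=7.02 => row sum = 20.26
Total = 7.29 + 5.36 + 20.26 = 32.91

32.91


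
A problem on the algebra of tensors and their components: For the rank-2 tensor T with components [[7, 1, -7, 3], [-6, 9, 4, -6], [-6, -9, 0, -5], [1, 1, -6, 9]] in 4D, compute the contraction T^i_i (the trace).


The contraction (trace) of a rank-2 tensor is the sum of its diagonal elements.
Diagonal entries: A[1,1] = 7, A[2,2] = 9, A[3,3] = 0, A[4,4] = 9
Tr(A) = 7 + 9 + 0 + 9 = 25

25


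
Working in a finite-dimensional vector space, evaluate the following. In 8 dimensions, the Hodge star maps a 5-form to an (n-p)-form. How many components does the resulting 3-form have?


The Hodge dual of a p-form on an n-dimensional manifold is an (n-p)-form.
n = 8, p = 5, so dual degree = 8 - 5 = 3
The number of components is C(n, n-p) = C(8, 3) = 56

56


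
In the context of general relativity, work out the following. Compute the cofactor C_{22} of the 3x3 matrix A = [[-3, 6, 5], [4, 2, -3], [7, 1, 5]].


To find cofactor C_{22}, delete row 2 and column 2.
The resulting 2x2 submatrix is: [[-3, 5], [7, 5]]
Minor M_{22} = -3*5 - 5*7
  = -15 - 35 = -50
Sign = (-1)^(2+2) = (-1)^4 = 1
Cofactor C_{22} = 1 * -50 = -50

-50


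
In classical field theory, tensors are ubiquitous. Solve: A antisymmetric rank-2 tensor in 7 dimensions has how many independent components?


A antisymmetric rank-2 tensor in d dimensions has d(d-1)/2 independent components.
d = 7
d(d-1)/2 = 7 * 6 / 2 = 42 / 2 = 21

21


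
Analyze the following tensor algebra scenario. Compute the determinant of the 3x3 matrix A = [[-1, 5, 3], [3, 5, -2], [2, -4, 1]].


Expanding along the first row, det(A) = a11*M_11 - a12*M_12 + a13*M_13, where M_1j is the (1,j) minor.
Minor M_11 = 5*1 - -2*-4 = -3
Minor M_12 = 3*1 - -2*2 = 7
Minor M_13 = 3*-4 - 5*2 = -22
det = -1*(-3) - 5*(7) + 3*(-22)
    = 3 - 35 + -66
    = -98

-98


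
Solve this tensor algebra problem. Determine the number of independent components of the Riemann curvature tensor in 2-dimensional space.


The Riemann tensor in d dimensions has d^2(d^2 - 1)/12 independent components.
d = 2, so d^2 = 4
d^2 - 1 = 3
d^2(d^2 - 1) = 4 * 3 = 12
Divide by 12: 12 / 12 = 1

1


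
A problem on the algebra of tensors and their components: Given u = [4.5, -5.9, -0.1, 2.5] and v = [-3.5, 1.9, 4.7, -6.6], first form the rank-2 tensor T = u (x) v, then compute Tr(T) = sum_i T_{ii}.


The outer product gives T_{ij} = u_i v_j.
The trace (contraction) is Tr(T) = sum_i T_{ii} = sum_i u_i v_i.
Diagonal entries:
T_{11} = u_1 * v_1 = 4.5 * -3.5 = -15.75
T_{22} = u_2 * v_2 = -5.9 * 1.9 = -11.21
T_{33} = u_3 * v_3 = -0.1 * 4.7 = -0.47
T_{44} = u_4 * v_4 = 2.5 * -6.6 = -16.5
Tr(T) = -15.75 + -11.21 + -0.47 + -16.5 = -43.93

-43.93


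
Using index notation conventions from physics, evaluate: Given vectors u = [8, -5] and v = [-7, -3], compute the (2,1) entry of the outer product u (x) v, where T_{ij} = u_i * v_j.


The outer product entry T_{ij} = u_i * v_j.
We need i=2, j=1.
u_2 = -5, v_1 = -7
T_{2,1} = -5 * -7 = 35

35


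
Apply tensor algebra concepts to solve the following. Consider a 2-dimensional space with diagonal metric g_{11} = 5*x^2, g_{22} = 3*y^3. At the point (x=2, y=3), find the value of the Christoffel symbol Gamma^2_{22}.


For a diagonal metric, Gamma^k_{ij} = (1/2) g^{kk} (dg_{ik}/dx_j + dg_{jk}/dx_i - dg_{ij}/dx_k).
The metric is diagonal, so g_{ab} = 0 for a != b.
At the given point: g_{11} = 20, g_{22} = 81
g^{22} = 1/81
dg_{22}/dx_2 = dg_{22}/dx_2 = 81
dg_{22}/dx_2 = dg_{22}/dx_2 = 81
dg_{22}/dx_2 = dg_{22}/dx_2 = 81
Numerator = 81 + 81 - 81 = 81
Gamma^2_{22} = 81 / (2 * 81) = 1/2

1/2


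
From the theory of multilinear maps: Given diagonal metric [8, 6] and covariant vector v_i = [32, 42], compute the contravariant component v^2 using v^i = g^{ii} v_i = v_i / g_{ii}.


To raise an index with a diagonal metric: v^i = v_i / g_{ii}.
For index 2: v_2 = 42, g_{22} = 6
v^2 = 42 / 6 = 7

7


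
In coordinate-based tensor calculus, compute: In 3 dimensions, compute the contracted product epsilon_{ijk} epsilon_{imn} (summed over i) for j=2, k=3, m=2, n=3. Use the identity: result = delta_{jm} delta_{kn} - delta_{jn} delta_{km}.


Using the identity: epsilon_{ijk} epsilon_{imn} = delta_{jm} delta_{kn} - delta_{jn} delta_{km}.
delta_{22} = 1
delta_{33} = 1
delta_{23} = 0
delta_{32} = 0
Result = 1 * 1 - 0 * 0 = 1 - 0 = 1

1


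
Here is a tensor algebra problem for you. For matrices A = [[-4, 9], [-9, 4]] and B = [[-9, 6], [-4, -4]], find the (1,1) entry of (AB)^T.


(AB)^T_{ij} = (AB)_{ji} = sum_k A_{jk} B_{ki}.
For i=1, j=1 we need (AB)_{11}:
A_{11} * B_{11} = -4 * -9 = 36
A_{12} * B_{21} = 9 * -4 = -36
Sum = 36 + -36 = 0

0


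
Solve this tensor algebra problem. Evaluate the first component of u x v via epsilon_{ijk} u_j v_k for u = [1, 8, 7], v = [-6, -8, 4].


(u x v)_1 = sum_{j,k} epsilon_{1jk} u_j v_k. Only permutations of (1,2,3) contribute; the two non-zero terms are:
eps_{123} u_2 v_3 = 1 * 8 * 4 = 32
eps_{132} u_3 v_2 = -1 * 7 * -8 = 56
(u x v)_1 = 88

88


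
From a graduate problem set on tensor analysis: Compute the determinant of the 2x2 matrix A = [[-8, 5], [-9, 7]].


For a 2x2 matrix [[a, b], [c, d]], det = a*d - b*c.
a = -8, b = 5, c = -9, d = 7
a*d = -8 * 7 = -56
b*c = 5 * -9 = -45
det = -56 - -45 = -11

-11


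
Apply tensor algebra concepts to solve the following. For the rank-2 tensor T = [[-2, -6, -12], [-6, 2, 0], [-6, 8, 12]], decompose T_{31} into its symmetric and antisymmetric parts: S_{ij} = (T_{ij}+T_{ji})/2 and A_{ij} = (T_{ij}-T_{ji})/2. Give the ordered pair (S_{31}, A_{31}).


T_{31} = -6
T_{13} = -12
S_{31} = (-6 + -12)/2 = -18/2 = -9
A_{31} = (-6 - -12)/2 = 6/2 = 3
Check: S + A = -9 + 3 = -6 = T_{31}.

(-9, 3)


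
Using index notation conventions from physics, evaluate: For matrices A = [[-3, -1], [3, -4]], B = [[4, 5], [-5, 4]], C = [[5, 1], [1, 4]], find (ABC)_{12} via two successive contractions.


(ABC)_{12} = sum_m (AB)_{1m} C_{m2}. First compute row 1 of AB.
(AB)_{11} = -3*4 + -1*-5 = -7
(AB)_{12} = -3*5 + -1*4 = -19
Now contract with column 2 of C:
(AB)_{11} * C_{12} = -7 * 1 = -7
(AB)_{12} * C_{22} = -19 * 4 = -76
(ABC)_{12} = -7 + -76 = -83

-83


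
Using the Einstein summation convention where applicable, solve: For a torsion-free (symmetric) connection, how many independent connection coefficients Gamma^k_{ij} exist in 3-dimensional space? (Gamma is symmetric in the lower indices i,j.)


Christoffel symbols Gamma^k_{ij} are symmetric in i,j, so there are d * d(d+1)/2 independent symbols.
d = 3
d(d+1)/2 = 3 * 4 / 2 = 6
Total = 3 * 6 = 18

18


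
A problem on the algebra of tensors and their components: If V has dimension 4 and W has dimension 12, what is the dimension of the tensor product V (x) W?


The dimension of a tensor product is the product of dimensions.
dim(V) = 4, dim(W) = 12
dim(V (x) W) = 4 * 12 = 48

48


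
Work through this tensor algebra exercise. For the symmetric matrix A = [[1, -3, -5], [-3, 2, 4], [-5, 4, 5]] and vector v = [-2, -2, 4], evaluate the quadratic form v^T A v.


First compute Av:
(Av)_1 = 1*-2 + -3*-2 + -5*4 = -16
(Av)_2 = -3*-2 + 2*-2 + 4*4 = 18
(Av)_3 = -5*-2 + 4*-2 + 5*4 = 22
Av = [-16, 18, 22]
Then v^T (Av) = -2*-16 + -2*18 + 4*22
= 32 + -36 + 88 = 84

84


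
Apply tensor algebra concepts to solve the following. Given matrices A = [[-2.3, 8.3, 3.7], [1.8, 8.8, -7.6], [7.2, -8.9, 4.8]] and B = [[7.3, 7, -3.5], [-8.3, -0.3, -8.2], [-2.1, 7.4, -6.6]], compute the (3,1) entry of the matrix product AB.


(AB)_{ij} = sum_k A_{ik} B_{kj}.
For i=3, j=1:
A_{31} * B_{11} = 7.2 * 7.3 = 52.56
A_{32} * B_{21} = -8.9 * -8.3 = 73.87
A_{33} * B_{31} = 4.8 * -2.1 = -10.08
Sum = 52.56 + 73.87 + -10.08 = 116.35

116.35


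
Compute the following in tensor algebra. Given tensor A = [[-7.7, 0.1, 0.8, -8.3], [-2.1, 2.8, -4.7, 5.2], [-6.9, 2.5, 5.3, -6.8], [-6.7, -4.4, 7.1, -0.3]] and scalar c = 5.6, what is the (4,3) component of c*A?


Scalar multiplication: (cA)_{ij} = c * A_{ij}.
c = 5.6
A_{43} = 7.1
(cA)_{43} = 5.6 * 7.1 = 39.76

39.76


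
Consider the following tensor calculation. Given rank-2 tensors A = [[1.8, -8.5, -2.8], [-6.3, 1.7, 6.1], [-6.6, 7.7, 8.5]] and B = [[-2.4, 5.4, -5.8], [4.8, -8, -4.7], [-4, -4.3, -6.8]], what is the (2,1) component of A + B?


Tensor addition is component-wise: (A + B)_{ij} = A_{ij} + B_{ij}.
A_{21} = -6.3
B_{21} = 4.8
(A + B)_{21} = -6.3 + 4.8 = -1.5

-1.5


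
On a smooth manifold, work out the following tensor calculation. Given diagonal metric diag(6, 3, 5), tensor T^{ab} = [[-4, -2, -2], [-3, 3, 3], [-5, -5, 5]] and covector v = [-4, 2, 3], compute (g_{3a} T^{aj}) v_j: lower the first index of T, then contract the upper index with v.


Step 1: lower the first index. For a diagonal metric, g_{ia} T^{aj} = g_{ii} T^{ij} (no sum on i).
g_{33} = 5
S_3{}^1 = 5 * T^{31} = 5 * -5 = -25
S_3{}^2 = 5 * T^{32} = 5 * -5 = -25
S_3{}^3 = 5 * T^{33} = 5 * 5 = 25
Step 2: contract S_3{}^j with v_j.
S_3{}^1 * v_1 = -25 * -4 = 100
S_3{}^2 * v_2 = -25 * 2 = -50
S_3{}^3 * v_3 = 25 * 3 = 75
Result = 100 + -50 + 75 = 125

125


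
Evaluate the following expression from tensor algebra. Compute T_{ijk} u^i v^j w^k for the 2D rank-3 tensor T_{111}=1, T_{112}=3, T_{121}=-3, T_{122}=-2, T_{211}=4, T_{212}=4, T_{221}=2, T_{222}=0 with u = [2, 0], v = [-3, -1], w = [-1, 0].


S = sum over i,j,k of T_{ijk} u_i v_j w_k. Expanding all 8 terms:
T_{111}*u_1*v_1*w_1 = 1*2*-3*-1 = 6  (running total: 6)
T_{112}*u_1*v_1*w_2 = 3*2*-3*0 = 0  (running total: 6)
T_{121}*u_1*v_2*w_1 = -3*2*-1*-1 = -6  (running total: 0)
T_{122}*u_1*v_2*w_2 = -2*2*-1*0 = 0  (running total: 0)
T_{211}*u_2*v_1*w_1 = 4*0*-3*-1 = 0  (running total: 0)
T_{212}*u_2*v_1*w_2 = 4*0*-3*0 = 0  (running total: 0)
T_{221}*u_2*v_2*w_1 = 2*0*-1*-1 = 0  (running total: 0)
T_{222}*u_2*v_2*w_2 = 0*0*-1*0 = 0  (running total: 0)
S = 0

0


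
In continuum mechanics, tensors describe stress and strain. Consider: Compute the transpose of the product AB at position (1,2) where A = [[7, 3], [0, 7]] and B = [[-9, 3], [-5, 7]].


(AB)^T_{ij} = (AB)_{ji} = sum_k A_{jk} B_{ki}.
For i=1, j=2 we need (AB)_{21}:
A_{21} * B_{11} = 0 * -9 = 0
A_{22} * B_{21} = 7 * -5 = -35
Sum = 0 + -35 = -35

-35


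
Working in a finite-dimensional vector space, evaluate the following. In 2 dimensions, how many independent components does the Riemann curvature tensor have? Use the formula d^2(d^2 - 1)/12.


The Riemann tensor in d dimensions has d^2(d^2 - 1)/12 independent components.
d = 2, so d^2 = 4
d^2 - 1 = 3
d^2(d^2 - 1) = 4 * 3 = 12
Divide by 12: 12 / 12 = 1

1


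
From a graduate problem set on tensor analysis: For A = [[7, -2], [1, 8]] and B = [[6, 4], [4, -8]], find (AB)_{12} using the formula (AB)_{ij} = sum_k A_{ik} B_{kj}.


(AB)_{ij} = sum_k A_{ik} B_{kj}.
For i=1, j=2:
A_{11} * B_{12} = 7 * 4 = 28
A_{12} * B_{22} = -2 * -8 = 16
Sum = 28 + 16 = 44

44


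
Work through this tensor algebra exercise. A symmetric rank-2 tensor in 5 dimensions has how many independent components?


A symmetric rank-2 tensor in d dimensions has d(d+1)/2 independent components.
d = 5
d(d+1)/2 = 5 * 6 / 2 = 30 / 2 = 15

15


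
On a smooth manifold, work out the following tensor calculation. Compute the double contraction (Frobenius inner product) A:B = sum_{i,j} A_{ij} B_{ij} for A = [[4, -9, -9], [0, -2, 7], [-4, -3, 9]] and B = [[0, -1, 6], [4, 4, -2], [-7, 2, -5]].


A:B = sum over all i,j of A_{ij} * B_{ij}.
Row 1: 4*0=0, -9*-1=9, -9*6=-54 => row sum = -45
Row 2: 0*4=0, -2*4=-8, 7*-2=-14 => row sum = -22
Row 3: -4*-7=28, -3*2=-6, 9*-5=-45 => row sum = -23
Total = -45 + -22 + -23 = -90

-90


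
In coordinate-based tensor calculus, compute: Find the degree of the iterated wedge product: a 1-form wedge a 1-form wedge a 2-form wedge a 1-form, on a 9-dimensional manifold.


The degree of a wedge product is the sum of the degrees of the individual forms.
Degrees: 1, 1, 2, 1
Total degree = 1 + 1 + 2 + 1 = 5

5


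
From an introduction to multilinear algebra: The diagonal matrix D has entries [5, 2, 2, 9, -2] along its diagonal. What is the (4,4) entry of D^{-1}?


For a diagonal matrix, the inverse has entries (D^{-1})_{ii} = 1/d_{ii}.
The diagonal entries are: d_{11} = 5, d_{22} = 2, d_{33} = 2, d_{44} = 9, d_{55} = -2
We need (D^{-1})_{44} = 1/d_{44} = 1/9 = 1/9

1/9


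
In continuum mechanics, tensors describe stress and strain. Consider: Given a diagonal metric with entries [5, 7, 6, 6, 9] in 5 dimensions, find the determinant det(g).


For a diagonal metric, the determinant is the product of diagonal entries.
Diagonal entries: 5, 7, 6, 6, 9
det(g) = 5 * 7 * 6 * 6 * 9 = 11340

11340


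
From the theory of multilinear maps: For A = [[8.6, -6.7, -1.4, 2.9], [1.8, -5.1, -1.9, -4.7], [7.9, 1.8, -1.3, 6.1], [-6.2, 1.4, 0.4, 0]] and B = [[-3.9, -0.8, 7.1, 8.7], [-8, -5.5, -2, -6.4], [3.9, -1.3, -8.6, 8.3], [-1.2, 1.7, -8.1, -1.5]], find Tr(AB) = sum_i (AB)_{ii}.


Tr(AB) = sum_i (AB)_{ii} where (AB)_{ii} = sum_k A_{ik} B_{ki}.
(AB)_{11} = 8.6*-3.9 + -6.7*-8 + -1.4*3.9 + 2.9*-1.2 = 11.12
(AB)_{22} = 1.8*-0.8 + -5.1*-5.5 + -1.9*-1.3 + -4.7*1.7 = 21.09
(AB)_{33} = 7.9*7.1 + 1.8*-2 + -1.3*-8.6 + 6.1*-8.1 = 14.26
(AB)_{44} = -6.2*8.7 + 1.4*-6.4 + 0.4*8.3 + 0*-1.5 = -59.58
Tr(AB) = 11.12 + 21.09 + 14.26 + -59.58 = -13.11

-13.11


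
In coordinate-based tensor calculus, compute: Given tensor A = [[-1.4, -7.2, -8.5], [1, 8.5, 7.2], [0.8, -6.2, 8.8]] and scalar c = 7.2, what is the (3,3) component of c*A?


Scalar multiplication: (cA)_{ij} = c * A_{ij}.
c = 7.2
A_{33} = 8.8
(cA)_{33} = 7.2 * 8.8 = 63.36

63.36


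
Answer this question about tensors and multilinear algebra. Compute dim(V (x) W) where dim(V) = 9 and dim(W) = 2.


The dimension of a tensor product is the product of dimensions.
dim(V) = 9, dim(W) = 2
dim(V (x) W) = 9 * 2 = 18

18


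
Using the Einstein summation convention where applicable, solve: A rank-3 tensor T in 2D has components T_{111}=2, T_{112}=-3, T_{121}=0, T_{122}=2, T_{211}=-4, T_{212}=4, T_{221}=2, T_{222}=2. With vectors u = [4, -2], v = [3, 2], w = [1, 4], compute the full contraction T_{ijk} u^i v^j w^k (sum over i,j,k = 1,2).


S = sum over i,j,k of T_{ijk} u_i v_j w_k. Expanding all 8 terms:
T_{111}*u_1*v_1*w_1 = 2*4*3*1 = 24  (running total: 24)
T_{112}*u_1*v_1*w_2 = -3*4*3*4 = -144  (running total: -120)
T_{121}*u_1*v_2*w_1 = 0*4*2*1 = 0  (running total: -120)
T_{122}*u_1*v_2*w_2 = 2*4*2*4 = 64  (running total: -56)
T_{211}*u_2*v_1*w_1 = -4*-2*3*1 = 24  (running total: -32)
T_{212}*u_2*v_1*w_2 = 4*-2*3*4 = -96  (running total: -128)
T_{221}*u_2*v_2*w_1 = 2*-2*2*1 = -8  (running total: -136)
T_{222}*u_2*v_2*w_2 = 2*-2*2*4 = -32  (running total: -168)
S = -168

-168
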